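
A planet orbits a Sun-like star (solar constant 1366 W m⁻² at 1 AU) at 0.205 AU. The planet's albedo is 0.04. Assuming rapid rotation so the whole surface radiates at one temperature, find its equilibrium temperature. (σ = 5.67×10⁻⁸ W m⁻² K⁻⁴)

T_eq ≈ 609 K

Flux at 0.205 AU: S = 1366/0.205² = 3.25×10⁴ W m⁻².
Energy balance: absorbed = emitted ⇒ πR²·S(1−A) = 4πR²·σT_eq⁴, so T_eq⁴ = S(1−A)/(4σ).
T_eq = [3.25×10⁴ × 0.96 / (4 × 5.67×10⁻⁸)]^(1/4) = (1.38×10¹¹)^(1/4) = 609 K.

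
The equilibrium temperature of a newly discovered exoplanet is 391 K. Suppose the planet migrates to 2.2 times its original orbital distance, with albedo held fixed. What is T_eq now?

T_eq ∝ L^(1/4) · d^(−1/2).
T′ = 391 / 2.2^(1/2) = 264 K.

T_eq ≈ 264 K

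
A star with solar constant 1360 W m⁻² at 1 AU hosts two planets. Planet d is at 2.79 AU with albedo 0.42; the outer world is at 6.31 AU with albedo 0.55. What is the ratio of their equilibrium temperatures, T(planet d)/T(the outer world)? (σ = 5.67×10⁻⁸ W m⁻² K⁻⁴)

T_eq = [S₀(1−A)/(4σd²)]^(1/4), so T ∝ (1−A)^(1/4) / √d.
T₁ = [1360×0.58/(4×5.67×10⁻⁸×2.79²)]^(1/4) = 145.39 K.
T₂ = [1360×0.45/(4×5.67×10⁻⁸×6.31²)]^(1/4) = 90.73 K.

T₁/T₂ ≈ 1.602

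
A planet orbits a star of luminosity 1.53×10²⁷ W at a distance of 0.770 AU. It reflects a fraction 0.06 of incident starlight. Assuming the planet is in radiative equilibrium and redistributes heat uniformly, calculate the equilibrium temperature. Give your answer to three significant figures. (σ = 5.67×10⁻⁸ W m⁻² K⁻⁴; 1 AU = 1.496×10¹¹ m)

d = 0.770 AU = 1.15×10¹¹ m.
Flux: S = L/(4πd²) = 1.53×10²⁷/(4π×(1.15×10¹¹)²) = 9180 W m⁻².
Energy balance: absorbed = emitted ⇒ πR²·S(1−A) = 4πR²·σT_eq⁴, so T_eq⁴ = S(1−A)/(4σ).
T_eq = [9180 × 0.94 / (4 × 5.67×10⁻⁸)]^(1/4) = (3.80×10¹⁰)^(1/4) = 442 K.

T_eq ≈ 442 K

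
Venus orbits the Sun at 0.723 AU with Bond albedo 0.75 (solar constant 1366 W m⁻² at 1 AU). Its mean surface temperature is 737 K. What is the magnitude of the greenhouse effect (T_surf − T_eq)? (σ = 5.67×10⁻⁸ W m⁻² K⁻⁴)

ΔT ≈ 505.3 K

S = 1366/0.723² = 2613 W m⁻².
T_eq = [S(1−A)/(4σ)]^(1/4) = [2613×0.25/(4×5.67×10⁻⁸)]^(1/4) = 231.7 K.
ΔT = T_surf − T_eq = 737 − 231.7.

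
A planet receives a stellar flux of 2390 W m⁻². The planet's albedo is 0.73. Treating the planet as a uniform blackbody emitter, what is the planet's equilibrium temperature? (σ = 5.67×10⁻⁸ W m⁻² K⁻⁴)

Energy balance: absorbed = emitted ⇒ πR²·S(1−A) = 4πR²·σT_eq⁴, so T_eq⁴ = S(1−A)/(4σ).
T_eq = [2390 × 0.27 / (4 × 5.67×10⁻⁸)]^(1/4) = (2.85×10⁹)^(1/4) = 231 K.

T_eq ≈ 231 K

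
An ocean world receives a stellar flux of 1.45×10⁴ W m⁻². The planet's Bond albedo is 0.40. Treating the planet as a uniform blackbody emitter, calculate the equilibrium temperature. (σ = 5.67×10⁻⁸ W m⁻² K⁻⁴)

Energy balance: absorbed = emitted ⇒ πR²·S(1−A) = 4πR²·σT_eq⁴, so T_eq⁴ = S(1−A)/(4σ).
T_eq = [1.45×10⁴ × 0.60 / (4 × 5.67×10⁻⁸)]^(1/4) = (3.84×10¹⁰)^(1/4) = 443 K.

T_eq ≈ 443 K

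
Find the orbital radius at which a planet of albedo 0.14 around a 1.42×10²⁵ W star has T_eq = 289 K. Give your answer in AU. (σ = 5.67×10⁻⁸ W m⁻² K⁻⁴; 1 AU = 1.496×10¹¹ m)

From T_eq⁴ = L(1−A)/(16πσd²): d = √[L(1−A)/(16πσT_eq⁴)].
d = √[1.42×10²⁵ × 0.86 / (16π × 5.67×10⁻⁸ × (289)⁴)] = 2.48×10¹⁰ m = 0.166 AU.

d ≈ 0.166 AU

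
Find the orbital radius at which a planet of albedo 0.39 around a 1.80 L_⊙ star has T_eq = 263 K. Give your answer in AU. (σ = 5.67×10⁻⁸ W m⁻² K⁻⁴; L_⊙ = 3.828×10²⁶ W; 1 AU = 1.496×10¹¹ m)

L = 1.80 × 3.828×10²⁶ = 6.89×10²⁶ W.
From T_eq⁴ = L(1−A)/(16πσd²): d = √[L(1−A)/(16πσT_eq⁴)].
d = √[6.89×10²⁶ × 0.61 / (16π × 5.67×10⁻⁸ × (263)⁴)] = 1.76×10¹¹ m = 1.17 AU.

d ≈ 1.17 AU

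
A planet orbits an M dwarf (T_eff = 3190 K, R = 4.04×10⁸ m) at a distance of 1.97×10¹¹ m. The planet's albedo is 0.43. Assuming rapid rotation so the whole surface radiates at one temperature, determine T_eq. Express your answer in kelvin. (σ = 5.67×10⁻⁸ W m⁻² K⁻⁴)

L = 4πR_⋆²σT_⋆⁴ = 4π(4.04×10⁸)² × 5.67×10⁻⁸ × (3190)⁴ = 1.20×10²⁵ W.
S = L/(4πd²) = 24.7 W m⁻².
Energy balance: absorbed = emitted ⇒ πR²·S(1−A) = 4πR²·σT_eq⁴, so T_eq⁴ = S(1−A)/(4σ).
T_eq = [24.7 × 0.57 / (4 × 5.67×10⁻⁸)]^(1/4) = (6.21×10⁷)^(1/4) = 88.8 K.

T_eq ≈ 88.8 K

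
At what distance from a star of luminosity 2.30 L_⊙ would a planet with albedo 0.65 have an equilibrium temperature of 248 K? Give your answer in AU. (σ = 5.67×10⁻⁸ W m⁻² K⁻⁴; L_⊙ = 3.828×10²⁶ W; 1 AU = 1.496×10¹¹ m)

d ≈ 1.13 AU

L = 2.30 × 3.828×10²⁶ = 8.80×10²⁶ W.
From T_eq⁴ = L(1−A)/(16πσd²): d = √[L(1−A)/(16πσT_eq⁴)].
d = √[8.80×10²⁶ × 0.35 / (16π × 5.67×10⁻⁸ × (248)⁴)] = 1.69×10¹¹ m = 1.13 AU.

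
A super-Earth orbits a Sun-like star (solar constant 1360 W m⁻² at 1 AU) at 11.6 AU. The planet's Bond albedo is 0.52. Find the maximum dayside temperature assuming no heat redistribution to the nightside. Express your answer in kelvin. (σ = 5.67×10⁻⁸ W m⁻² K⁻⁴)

Flux at 11.6 AU: S = 1360/11.6² = 10.1 W m⁻².
With no redistribution each surface element balances locally: S(1−A) = σT⁴.
T = [10.1 × 0.48 / 5.67×10⁻⁸]^(1/4) = (8.56×10⁷)^(1/4) = 96.2 K.

T_ss ≈ 96.2 K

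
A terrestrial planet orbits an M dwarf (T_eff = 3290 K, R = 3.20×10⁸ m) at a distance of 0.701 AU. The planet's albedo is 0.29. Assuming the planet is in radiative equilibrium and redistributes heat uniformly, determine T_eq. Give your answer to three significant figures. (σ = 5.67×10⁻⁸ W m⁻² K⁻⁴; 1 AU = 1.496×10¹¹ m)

d = 0.701 AU = 1.05×10¹¹ m.
L = 4πR_⋆²σT_⋆⁴ = 4π(3.20×10⁸)² × 5.67×10⁻⁸ × (3290)⁴ = 8.55×10²⁴ W.
S = L/(4πd²) = 61.9 W m⁻².
Energy balance: absorbed = emitted ⇒ πR²·S(1−A) = 4πR²·σT_eq⁴, so T_eq⁴ = S(1−A)/(4σ).
T_eq = [61.9 × 0.71 / (4 × 5.67×10⁻⁸)]^(1/4) = (1.94×10⁸)^(1/4) = 118 K.

T_eq ≈ 118 K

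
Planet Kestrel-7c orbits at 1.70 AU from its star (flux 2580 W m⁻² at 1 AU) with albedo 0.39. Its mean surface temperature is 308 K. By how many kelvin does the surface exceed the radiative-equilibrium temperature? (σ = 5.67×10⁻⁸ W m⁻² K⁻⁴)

ΔT ≈ 86.6 K

S = 2580/1.70² = 892.7 W m⁻².
T_eq = [S(1−A)/(4σ)]^(1/4) = [892.7×0.61/(4×5.67×10⁻⁸)]^(1/4) = 221.4 K.
ΔT = T_surf − T_eq = 308 − 221.4.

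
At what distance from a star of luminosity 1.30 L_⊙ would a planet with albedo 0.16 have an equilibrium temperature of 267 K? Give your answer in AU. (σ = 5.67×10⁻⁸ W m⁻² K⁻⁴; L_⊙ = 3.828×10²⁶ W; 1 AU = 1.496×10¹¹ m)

L = 1.30 × 3.828×10²⁶ = 4.98×10²⁶ W.
From T_eq⁴ = L(1−A)/(16πσd²): d = √[L(1−A)/(16πσT_eq⁴)].
d = √[4.98×10²⁶ × 0.84 / (16π × 5.67×10⁻⁸ × (267)⁴)] = 1.70×10¹¹ m = 1.14 AU.

d ≈ 1.14 AU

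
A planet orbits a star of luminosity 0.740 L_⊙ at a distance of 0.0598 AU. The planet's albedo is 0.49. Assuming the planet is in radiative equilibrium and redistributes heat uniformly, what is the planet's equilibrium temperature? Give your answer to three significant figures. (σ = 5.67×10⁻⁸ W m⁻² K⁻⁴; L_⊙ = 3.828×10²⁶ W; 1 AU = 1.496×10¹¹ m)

d = 0.0598 AU = 8.95×10⁹ m.
L = 0.740 × 3.828×10²⁶ = 2.83×10²⁶ W.
Flux: S = L/(4πd²) = 2.83×10²⁶/(4π×(8.95×10⁹)²) = 2.82×10⁵ W m⁻².
Energy balance: absorbed = emitted ⇒ πR²·S(1−A) = 4πR²·σT_eq⁴, so T_eq⁴ = S(1−A)/(4σ).
T_eq = [2.82×10⁵ × 0.51 / (4 × 5.67×10⁻⁸)]^(1/4) = (6.33×10¹¹)^(1/4) = 892 K.

T_eq ≈ 892 K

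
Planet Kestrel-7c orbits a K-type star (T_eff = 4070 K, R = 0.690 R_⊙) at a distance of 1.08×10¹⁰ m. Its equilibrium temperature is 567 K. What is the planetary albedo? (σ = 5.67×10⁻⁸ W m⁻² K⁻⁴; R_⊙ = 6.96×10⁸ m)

A ≈ 0.24

R_⋆ = 0.690 × 6.96×10⁸ = 4.80×10⁸ m.
L = 4πR_⋆²σT_⋆⁴ = 4π(4.80×10⁸)² × 5.67×10⁻⁸ × (4070)⁴ = 4.51×10²⁵ W.
S = L/(4πd²) = 3.08×10⁴ W m⁻².
From T_eq⁴ = S(1−A)/(4σ): 1−A = 4σT_eq⁴/S.
1−A = 4 × 5.67×10⁻⁸ × (567)⁴ / 3.08×10⁴ = 0.762.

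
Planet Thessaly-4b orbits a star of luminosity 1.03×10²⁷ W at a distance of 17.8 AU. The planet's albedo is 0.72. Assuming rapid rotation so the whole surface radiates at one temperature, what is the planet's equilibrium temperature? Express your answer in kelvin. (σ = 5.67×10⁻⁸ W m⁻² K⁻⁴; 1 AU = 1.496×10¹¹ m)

d = 17.8 AU = 2.66×10¹² m.
Flux: S = L/(4πd²) = 1.03×10²⁷/(4π×(2.66×10¹²)²) = 11.6 W m⁻².
Energy balance: absorbed = emitted ⇒ πR²·S(1−A) = 4πR²·σT_eq⁴, so T_eq⁴ = S(1−A)/(4σ).
T_eq = [11.6 × 0.28 / (4 × 5.67×10⁻⁸)]^(1/4) = (1.43×10⁷)^(1/4) = 61.5 K.

T_eq ≈ 61.5 K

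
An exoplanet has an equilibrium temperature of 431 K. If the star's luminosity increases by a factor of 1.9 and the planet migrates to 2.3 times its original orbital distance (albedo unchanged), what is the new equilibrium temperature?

T_eq ≈ 334 K

T_eq ∝ L^(1/4) · d^(−1/2).
T′ = 431 × 1.9^(1/4) / 2.3^(1/2) = 334 K.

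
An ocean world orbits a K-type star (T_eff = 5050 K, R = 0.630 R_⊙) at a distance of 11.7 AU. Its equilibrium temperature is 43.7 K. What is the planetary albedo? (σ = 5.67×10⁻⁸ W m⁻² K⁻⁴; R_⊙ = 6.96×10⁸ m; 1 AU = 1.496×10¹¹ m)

R_⋆ = 0.630 × 6.96×10⁸ = 4.38×10⁸ m.
d = 11.7 AU = 1.75×10¹² m.
L = 4πR_⋆²σT_⋆⁴ = 4π(4.38×10⁸)² × 5.67×10⁻⁸ × (5050)⁴ = 8.91×10²⁵ W.
S = L/(4πd²) = 2.31 W m⁻².
From T_eq⁴ = S(1−A)/(4σ): 1−A = 4σT_eq⁴/S.
1−A = 4 × 5.67×10⁻⁸ × (43.7)⁴ / 2.31 = 0.357.

A ≈ 0.64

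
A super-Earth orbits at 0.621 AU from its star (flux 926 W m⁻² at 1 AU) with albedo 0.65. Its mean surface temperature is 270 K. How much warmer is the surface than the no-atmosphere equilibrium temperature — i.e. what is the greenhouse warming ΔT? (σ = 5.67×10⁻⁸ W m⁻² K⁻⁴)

S = 926/0.621² = 2401 W m⁻².
T_eq = [S(1−A)/(4σ)]^(1/4) = [2401×0.35/(4×5.67×10⁻⁸)]^(1/4) = 246.7 K.
ΔT = T_surf − T_eq = 270 − 246.7.

ΔT ≈ 23.3 K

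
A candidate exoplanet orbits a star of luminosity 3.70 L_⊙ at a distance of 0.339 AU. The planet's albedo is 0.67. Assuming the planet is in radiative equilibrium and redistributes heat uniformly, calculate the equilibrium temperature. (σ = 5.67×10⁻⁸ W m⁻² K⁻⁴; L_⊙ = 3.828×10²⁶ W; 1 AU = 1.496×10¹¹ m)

T_eq ≈ 503 K

d = 0.339 AU = 5.07×10¹⁰ m.
L = 3.70 × 3.828×10²⁶ = 1.42×10²⁷ W.
Flux: S = L/(4πd²) = 1.42×10²⁷/(4π×(5.07×10¹⁰)²) = 4.38×10⁴ W m⁻².
Energy balance: absorbed = emitted ⇒ πR²·S(1−A) = 4πR²·σT_eq⁴, so T_eq⁴ = S(1−A)/(4σ).
T_eq = [4.38×10⁴ × 0.33 / (4 × 5.67×10⁻⁸)]^(1/4) = (6.38×10¹⁰)^(1/4) = 503 K.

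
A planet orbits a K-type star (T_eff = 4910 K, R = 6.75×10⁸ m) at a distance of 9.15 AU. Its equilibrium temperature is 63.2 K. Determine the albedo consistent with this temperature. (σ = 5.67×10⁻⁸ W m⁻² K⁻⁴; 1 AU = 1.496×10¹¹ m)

A ≈ 0.55

d = 9.15 AU = 1.37×10¹² m.
L = 4πR_⋆²σT_⋆⁴ = 4π(6.75×10⁸)² × 5.67×10⁻⁸ × (4910)⁴ = 1.89×10²⁶ W.
S = L/(4πd²) = 8.01 W m⁻².
From T_eq⁴ = S(1−A)/(4σ): 1−A = 4σT_eq⁴/S.
1−A = 4 × 5.67×10⁻⁸ × (63.2)⁴ / 8.01 = 0.452.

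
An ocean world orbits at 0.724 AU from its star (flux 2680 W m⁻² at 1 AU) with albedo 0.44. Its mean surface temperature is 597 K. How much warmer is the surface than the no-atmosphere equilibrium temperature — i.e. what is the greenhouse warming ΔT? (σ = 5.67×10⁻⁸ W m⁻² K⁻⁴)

ΔT ≈ 261.8 K

S = 2680/0.724² = 5113 W m⁻².
T_eq = [S(1−A)/(4σ)]^(1/4) = [5113×0.56/(4×5.67×10⁻⁸)]^(1/4) = 335.2 K.
ΔT = T_surf − T_eq = 597 − 335.2.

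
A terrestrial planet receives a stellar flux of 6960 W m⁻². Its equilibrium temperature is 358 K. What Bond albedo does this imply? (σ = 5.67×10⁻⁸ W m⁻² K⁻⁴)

From T_eq⁴ = S(1−A)/(4σ): 1−A = 4σT_eq⁴/S.
1−A = 4 × 5.67×10⁻⁸ × (358)⁴ / 6960 = 0.535.

A ≈ 0.46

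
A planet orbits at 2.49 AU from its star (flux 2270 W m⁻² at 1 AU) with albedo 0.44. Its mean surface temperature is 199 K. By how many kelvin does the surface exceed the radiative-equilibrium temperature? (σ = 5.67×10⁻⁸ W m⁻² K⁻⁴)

ΔT ≈ 25.6 K

S = 2270/2.49² = 366.1 W m⁻².
T_eq = [S(1−A)/(4σ)]^(1/4) = [366.1×0.56/(4×5.67×10⁻⁸)]^(1/4) = 173.4 K.
ΔT = T_surf − T_eq = 199 − 173.4.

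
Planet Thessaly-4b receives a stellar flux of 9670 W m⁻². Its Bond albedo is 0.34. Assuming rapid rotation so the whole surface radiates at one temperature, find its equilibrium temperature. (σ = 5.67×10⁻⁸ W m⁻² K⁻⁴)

Energy balance: absorbed = emitted ⇒ πR²·S(1−A) = 4πR²·σT_eq⁴, so T_eq⁴ = S(1−A)/(4σ).
T_eq = [9670 × 0.66 / (4 × 5.67×10⁻⁸)]^(1/4) = (2.81×10¹⁰)^(1/4) = 410 K.

T_eq ≈ 410 K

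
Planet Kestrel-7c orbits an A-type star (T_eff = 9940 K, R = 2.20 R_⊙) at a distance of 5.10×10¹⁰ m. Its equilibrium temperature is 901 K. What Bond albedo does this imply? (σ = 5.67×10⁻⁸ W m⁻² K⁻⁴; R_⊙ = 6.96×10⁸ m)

A ≈ 0.70

R_⋆ = 2.20 × 6.96×10⁸ = 1.53×10⁹ m.
L = 4πR_⋆²σT_⋆⁴ = 4π(1.53×10⁹)² × 5.67×10⁻⁸ × (9940)⁴ = 1.63×10²⁸ W.
S = L/(4πd²) = 4.99×10⁵ W m⁻².
From T_eq⁴ = S(1−A)/(4σ): 1−A = 4σT_eq⁴/S.
1−A = 4 × 5.67×10⁻⁸ × (901)⁴ / 4.99×10⁵ = 0.300.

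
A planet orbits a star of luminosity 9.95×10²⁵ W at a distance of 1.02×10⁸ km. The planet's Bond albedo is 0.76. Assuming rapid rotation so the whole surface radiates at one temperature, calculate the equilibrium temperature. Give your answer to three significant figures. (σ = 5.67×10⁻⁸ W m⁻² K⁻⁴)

T_eq ≈ 168 K

d = 1.02×10⁸ km = 1.02×10¹¹ m.
Flux: S = L/(4πd²) = 9.95×10²⁵/(4π×(1.02×10¹¹)²) = 761 W m⁻².
Energy balance: absorbed = emitted ⇒ πR²·S(1−A) = 4πR²·σT_eq⁴, so T_eq⁴ = S(1−A)/(4σ).
T_eq = [761 × 0.24 / (4 × 5.67×10⁻⁸)]^(1/4) = (8.05×10⁸)^(1/4) = 168 K.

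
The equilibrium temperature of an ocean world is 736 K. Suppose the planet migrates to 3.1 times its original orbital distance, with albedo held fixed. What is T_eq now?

T_eq ≈ 418 K

T_eq ∝ L^(1/4) · d^(−1/2).
T′ = 736 / 3.1^(1/2) = 418 K.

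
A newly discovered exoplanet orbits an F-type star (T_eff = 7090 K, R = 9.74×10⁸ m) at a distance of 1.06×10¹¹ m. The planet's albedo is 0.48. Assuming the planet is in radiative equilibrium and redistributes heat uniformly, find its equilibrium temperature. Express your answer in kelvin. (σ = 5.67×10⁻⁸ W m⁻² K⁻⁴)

L = 4πR_⋆²σT_⋆⁴ = 4π(9.74×10⁸)² × 5.67×10⁻⁸ × (7090)⁴ = 1.71×10²⁷ W.
S = L/(4πd²) = 1.21×10⁴ W m⁻².
Energy balance: absorbed = emitted ⇒ πR²·S(1−A) = 4πR²·σT_eq⁴, so T_eq⁴ = S(1−A)/(4σ).
T_eq = [1.21×10⁴ × 0.52 / (4 × 5.67×10⁻⁸)]^(1/4) = (2.77×10¹⁰)^(1/4) = 408 K.

T_eq ≈ 408 K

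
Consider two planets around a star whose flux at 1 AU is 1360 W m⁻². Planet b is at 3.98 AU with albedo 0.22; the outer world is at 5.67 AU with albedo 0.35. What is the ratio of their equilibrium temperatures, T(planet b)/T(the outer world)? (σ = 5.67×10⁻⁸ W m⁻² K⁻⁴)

T₁/T₂ ≈ 1.249

T_eq = [S₀(1−A)/(4σd²)]^(1/4), so T ∝ (1−A)^(1/4) / √d.
T₁ = [1360×0.78/(4×5.67×10⁻⁸×3.98²)]^(1/4) = 131.09 K.
T₂ = [1360×0.65/(4×5.67×10⁻⁸×5.67²)]^(1/4) = 104.93 K.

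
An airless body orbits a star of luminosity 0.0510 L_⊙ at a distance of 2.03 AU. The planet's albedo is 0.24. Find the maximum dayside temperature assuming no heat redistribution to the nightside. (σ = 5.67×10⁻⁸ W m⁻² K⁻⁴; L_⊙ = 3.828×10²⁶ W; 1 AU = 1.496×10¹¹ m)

d = 2.03 AU = 3.04×10¹¹ m.
L = 0.0510 × 3.828×10²⁶ = 1.95×10²⁵ W.
Flux: S = L/(4πd²) = 1.95×10²⁵/(4π×(3.04×10¹¹)²) = 16.8 W m⁻².
With no redistribution each surface element balances locally: S(1−A) = σT⁴.
T = [16.8 × 0.76 / 5.67×10⁻⁸]^(1/4) = (2.26×10⁸)^(1/4) = 123 K.

T_ss ≈ 123 K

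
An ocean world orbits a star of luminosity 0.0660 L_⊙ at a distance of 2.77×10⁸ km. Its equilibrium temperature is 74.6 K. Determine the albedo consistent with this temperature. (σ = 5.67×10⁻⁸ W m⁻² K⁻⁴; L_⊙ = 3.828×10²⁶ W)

A ≈ 0.73

d = 2.77×10⁸ km = 2.77×10¹¹ m.
L = 0.0660 × 3.828×10²⁶ = 2.53×10²⁵ W.
Flux: S = L/(4πd²) = 2.53×10²⁵/(4π×(2.77×10¹¹)²) = 26.2 W m⁻².
From T_eq⁴ = S(1−A)/(4σ): 1−A = 4σT_eq⁴/S.
1−A = 4 × 5.67×10⁻⁸ × (74.6)⁴ / 26.2 = 0.268.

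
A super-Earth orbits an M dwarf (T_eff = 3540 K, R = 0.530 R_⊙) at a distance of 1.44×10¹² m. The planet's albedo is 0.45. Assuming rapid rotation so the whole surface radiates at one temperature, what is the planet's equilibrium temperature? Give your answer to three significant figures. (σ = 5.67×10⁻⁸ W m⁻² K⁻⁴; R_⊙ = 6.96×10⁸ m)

R_⋆ = 0.530 × 6.96×10⁸ = 3.69×10⁸ m.
L = 4πR_⋆²σT_⋆⁴ = 4π(3.69×10⁸)² × 5.67×10⁻⁸ × (3540)⁴ = 1.52×10²⁵ W.
S = L/(4πd²) = 0.584 W m⁻².
Energy balance: absorbed = emitted ⇒ πR²·S(1−A) = 4πR²·σT_eq⁴, so T_eq⁴ = S(1−A)/(4σ).
T_eq = [0.584 × 0.55 / (4 × 5.67×10⁻⁸)]^(1/4) = (1.42×10⁶)^(1/4) = 34.5 K.

T_eq ≈ 34.5 K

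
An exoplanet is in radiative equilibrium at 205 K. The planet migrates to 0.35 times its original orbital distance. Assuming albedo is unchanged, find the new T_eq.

T_eq ∝ L^(1/4) · d^(−1/2).
T′ = 205 / 0.35^(1/2) = 347 K.

T_eq ≈ 347 K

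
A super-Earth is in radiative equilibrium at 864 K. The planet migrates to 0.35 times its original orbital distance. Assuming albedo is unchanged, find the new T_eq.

T_eq ∝ L^(1/4) · d^(−1/2).
T′ = 864 / 0.35^(1/2) = 1460 K.

T_eq ≈ 1460 K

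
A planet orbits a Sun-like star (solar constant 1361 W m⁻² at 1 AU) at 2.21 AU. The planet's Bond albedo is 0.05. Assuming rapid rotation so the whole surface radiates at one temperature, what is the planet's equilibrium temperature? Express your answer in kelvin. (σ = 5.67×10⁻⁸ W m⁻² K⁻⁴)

Flux at 2.21 AU: S = 1361/2.21² = 279 W m⁻².
Energy balance: absorbed = emitted ⇒ πR²·S(1−A) = 4πR²·σT_eq⁴, so T_eq⁴ = S(1−A)/(4σ).
T_eq = [279 × 0.95 / (4 × 5.67×10⁻⁸)]^(1/4) = (1.17×10⁹)^(1/4) = 185 K.

T_eq ≈ 185 K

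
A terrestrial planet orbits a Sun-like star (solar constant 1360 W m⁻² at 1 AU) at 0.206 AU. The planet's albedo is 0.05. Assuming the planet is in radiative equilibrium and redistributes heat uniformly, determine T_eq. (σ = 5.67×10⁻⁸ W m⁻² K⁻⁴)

T_eq ≈ 605 K

Flux at 0.206 AU: S = 1360/0.206² = 3.20×10⁴ W m⁻².
Energy balance: absorbed = emitted ⇒ πR²·S(1−A) = 4πR²·σT_eq⁴, so T_eq⁴ = S(1−A)/(4σ).
T_eq = [3.20×10⁴ × 0.95 / (4 × 5.67×10⁻⁸)]^(1/4) = (1.34×10¹¹)^(1/4) = 605 K.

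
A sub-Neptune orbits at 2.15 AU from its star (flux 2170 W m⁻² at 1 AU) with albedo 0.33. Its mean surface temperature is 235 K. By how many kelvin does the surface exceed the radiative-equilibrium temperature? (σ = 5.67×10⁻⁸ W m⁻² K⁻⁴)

S = 2170/2.15² = 469.4 W m⁻².
T_eq = [S(1−A)/(4σ)]^(1/4) = [469.4×0.67/(4×5.67×10⁻⁸)]^(1/4) = 193.0 K.
ΔT = T_surf − T_eq = 235 − 193.0.

ΔT ≈ 42.0 K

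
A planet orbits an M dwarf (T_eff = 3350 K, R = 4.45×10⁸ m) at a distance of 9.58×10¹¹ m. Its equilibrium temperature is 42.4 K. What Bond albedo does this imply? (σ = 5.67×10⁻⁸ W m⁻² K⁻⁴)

A ≈ 0.52

L = 4πR_⋆²σT_⋆⁴ = 4π(4.45×10⁸)² × 5.67×10⁻⁸ × (3350)⁴ = 1.78×10²⁵ W.
S = L/(4πd²) = 1.54 W m⁻².
From T_eq⁴ = S(1−A)/(4σ): 1−A = 4σT_eq⁴/S.
1−A = 4 × 5.67×10⁻⁸ × (42.4)⁴ / 1.54 = 0.476.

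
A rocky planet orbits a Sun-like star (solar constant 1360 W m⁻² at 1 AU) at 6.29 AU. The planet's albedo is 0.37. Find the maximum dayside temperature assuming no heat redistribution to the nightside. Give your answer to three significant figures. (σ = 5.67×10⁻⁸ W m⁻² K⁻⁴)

Flux at 6.29 AU: S = 1360/6.29² = 34.4 W m⁻².
With no redistribution each surface element balances locally: S(1−A) = σT⁴.
T = [34.4 × 0.63 / 5.67×10⁻⁸]^(1/4) = (3.82×10⁸)^(1/4) = 140 K.

T_ss ≈ 140 K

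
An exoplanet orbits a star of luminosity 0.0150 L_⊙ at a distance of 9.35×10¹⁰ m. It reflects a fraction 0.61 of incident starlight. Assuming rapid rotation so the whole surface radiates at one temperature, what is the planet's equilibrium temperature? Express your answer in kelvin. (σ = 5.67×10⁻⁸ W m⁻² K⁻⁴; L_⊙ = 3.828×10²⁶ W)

L = 0.0150 × 3.828×10²⁶ = 5.74×10²⁴ W.
Flux: S = L/(4πd²) = 5.74×10²⁴/(4π×(9.35×10¹⁰)²) = 52.3 W m⁻².
Energy balance: absorbed = emitted ⇒ πR²·S(1−A) = 4πR²·σT_eq⁴, so T_eq⁴ = S(1−A)/(4σ).
T_eq = [52.3 × 0.39 / (4 × 5.67×10⁻⁸)]^(1/4) = (8.99×10⁷)^(1/4) = 97.4 K.

T_eq ≈ 97.4 K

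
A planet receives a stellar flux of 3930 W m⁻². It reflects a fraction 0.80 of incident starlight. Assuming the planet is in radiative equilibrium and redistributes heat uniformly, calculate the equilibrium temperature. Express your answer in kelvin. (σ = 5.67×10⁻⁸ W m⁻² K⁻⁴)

Energy balance: absorbed = emitted ⇒ πR²·S(1−A) = 4πR²·σT_eq⁴, so T_eq⁴ = S(1−A)/(4σ).
T_eq = [3930 × 0.20 / (4 × 5.67×10⁻⁸)]^(1/4) = (3.47×10⁹)^(1/4) = 243 K.

T_eq ≈ 243 K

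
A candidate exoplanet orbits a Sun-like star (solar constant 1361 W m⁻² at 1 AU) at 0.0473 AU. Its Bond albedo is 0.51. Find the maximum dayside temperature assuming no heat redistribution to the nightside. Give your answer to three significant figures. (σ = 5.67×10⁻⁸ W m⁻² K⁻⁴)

T_ss ≈ 1510 K

Flux at 0.0473 AU: S = 1361/0.0473² = 6.08×10⁵ W m⁻².
With no redistribution each surface element balances locally: S(1−A) = σT⁴.
T = [6.08×10⁵ × 0.49 / 5.67×10⁻⁸]^(1/4) = (5.26×10¹²)^(1/4) = 1510 K.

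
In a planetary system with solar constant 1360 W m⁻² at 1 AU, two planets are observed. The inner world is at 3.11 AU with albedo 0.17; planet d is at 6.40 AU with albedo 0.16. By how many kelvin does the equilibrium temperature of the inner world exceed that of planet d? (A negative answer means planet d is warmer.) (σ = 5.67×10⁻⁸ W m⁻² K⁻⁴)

T_eq = [S₀(1−A)/(4σd²)]^(1/4), so T ∝ (1−A)^(1/4) / √d.
T₁ = [1360×0.83/(4×5.67×10⁻⁸×3.11²)]^(1/4) = 150.61 K.
T₂ = [1360×0.84/(4×5.67×10⁻⁸×6.40²)]^(1/4) = 105.31 K.

ΔT ≈ 45.3 K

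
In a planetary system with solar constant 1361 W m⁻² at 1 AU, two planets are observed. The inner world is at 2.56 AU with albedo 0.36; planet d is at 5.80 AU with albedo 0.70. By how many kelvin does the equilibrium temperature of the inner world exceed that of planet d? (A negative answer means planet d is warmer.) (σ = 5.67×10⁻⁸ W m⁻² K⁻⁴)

T_eq = [S₀(1−A)/(4σd²)]^(1/4), so T ∝ (1−A)^(1/4) / √d.
T₁ = [1361×0.64/(4×5.67×10⁻⁸×2.56²)]^(1/4) = 155.59 K.
T₂ = [1361×0.30/(4×5.67×10⁻⁸×5.80²)]^(1/4) = 85.53 K.

ΔT ≈ 70.1 K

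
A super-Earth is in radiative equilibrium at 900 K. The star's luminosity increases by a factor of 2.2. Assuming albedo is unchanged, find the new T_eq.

T_eq ≈ 1100 K

T_eq ∝ L^(1/4) · d^(−1/2).
T′ = 900 × 2.2^(1/4) = 1100 K.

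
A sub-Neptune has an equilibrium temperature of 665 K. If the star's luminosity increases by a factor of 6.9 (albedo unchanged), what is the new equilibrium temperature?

T_eq ∝ L^(1/4) · d^(−1/2).
T′ = 665 × 6.9^(1/4) = 1080 K.

T_eq ≈ 1080 K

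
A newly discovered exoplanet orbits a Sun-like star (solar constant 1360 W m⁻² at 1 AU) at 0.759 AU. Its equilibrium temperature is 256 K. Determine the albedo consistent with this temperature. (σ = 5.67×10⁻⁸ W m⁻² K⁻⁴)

A ≈ 0.59

Flux at 0.759 AU: S = 1360/0.759² = 2360 W m⁻².
From T_eq⁴ = S(1−A)/(4σ): 1−A = 4σT_eq⁴/S.
1−A = 4 × 5.67×10⁻⁸ × (256)⁴ / 2360 = 0.413.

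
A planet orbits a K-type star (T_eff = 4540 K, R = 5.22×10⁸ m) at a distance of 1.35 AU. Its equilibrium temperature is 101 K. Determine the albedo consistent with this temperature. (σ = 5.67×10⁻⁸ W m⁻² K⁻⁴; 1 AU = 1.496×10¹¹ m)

A ≈ 0.85

d = 1.35 AU = 2.02×10¹¹ m.
L = 4πR_⋆²σT_⋆⁴ = 4π(5.22×10⁸)² × 5.67×10⁻⁸ × (4540)⁴ = 8.25×10²⁵ W.
S = L/(4πd²) = 161 W m⁻².
From T_eq⁴ = S(1−A)/(4σ): 1−A = 4σT_eq⁴/S.
1−A = 4 × 5.67×10⁻⁸ × (101)⁴ / 161 = 0.147.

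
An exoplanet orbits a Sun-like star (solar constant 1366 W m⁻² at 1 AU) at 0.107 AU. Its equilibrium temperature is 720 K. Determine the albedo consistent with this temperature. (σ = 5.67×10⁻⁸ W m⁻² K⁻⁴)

Flux at 0.107 AU: S = 1366/0.107² = 1.19×10⁵ W m⁻².
From T_eq⁴ = S(1−A)/(4σ): 1−A = 4σT_eq⁴/S.
1−A = 4 × 5.67×10⁻⁸ × (720)⁴ / 1.19×10⁵ = 0.511.

A ≈ 0.49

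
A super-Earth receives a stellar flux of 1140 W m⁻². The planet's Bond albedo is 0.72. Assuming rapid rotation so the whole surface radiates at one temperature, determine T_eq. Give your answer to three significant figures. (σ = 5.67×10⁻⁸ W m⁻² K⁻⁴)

Energy balance: absorbed = emitted ⇒ πR²·S(1−A) = 4πR²·σT_eq⁴, so T_eq⁴ = S(1−A)/(4σ).
T_eq = [1140 × 0.28 / (4 × 5.67×10⁻⁸)]^(1/4) = (1.41×10⁹)^(1/4) = 194 K.

T_eq ≈ 194 K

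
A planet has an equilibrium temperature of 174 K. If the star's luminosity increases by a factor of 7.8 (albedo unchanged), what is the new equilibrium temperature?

T_eq ∝ L^(1/4) · d^(−1/2).
T′ = 174 × 7.8^(1/4) = 291 K.

T_eq ≈ 291 K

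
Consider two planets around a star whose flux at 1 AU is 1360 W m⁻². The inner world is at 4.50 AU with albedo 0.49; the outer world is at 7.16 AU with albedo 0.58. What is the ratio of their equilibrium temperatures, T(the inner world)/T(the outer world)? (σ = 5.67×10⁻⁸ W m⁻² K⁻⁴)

T₁/T₂ ≈ 1.324

T_eq = [S₀(1−A)/(4σd²)]^(1/4), so T ∝ (1−A)^(1/4) / √d.
T₁ = [1360×0.51/(4×5.67×10⁻⁸×4.50²)]^(1/4) = 110.86 K.
T₂ = [1360×0.42/(4×5.67×10⁻⁸×7.16²)]^(1/4) = 83.72 K.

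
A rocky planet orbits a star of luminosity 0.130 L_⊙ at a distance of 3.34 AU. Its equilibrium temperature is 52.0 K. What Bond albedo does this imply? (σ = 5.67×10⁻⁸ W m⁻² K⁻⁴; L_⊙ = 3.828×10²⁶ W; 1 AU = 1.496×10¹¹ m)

A ≈ 0.90

d = 3.34 AU = 5.00×10¹¹ m.
L = 0.130 × 3.828×10²⁶ = 4.98×10²⁵ W.
Flux: S = L/(4πd²) = 4.98×10²⁵/(4π×(5.00×10¹¹)²) = 15.9 W m⁻².
From T_eq⁴ = S(1−A)/(4σ): 1−A = 4σT_eq⁴/S.
1−A = 4 × 5.67×10⁻⁸ × (52.0)⁴ / 15.9 = 0.105.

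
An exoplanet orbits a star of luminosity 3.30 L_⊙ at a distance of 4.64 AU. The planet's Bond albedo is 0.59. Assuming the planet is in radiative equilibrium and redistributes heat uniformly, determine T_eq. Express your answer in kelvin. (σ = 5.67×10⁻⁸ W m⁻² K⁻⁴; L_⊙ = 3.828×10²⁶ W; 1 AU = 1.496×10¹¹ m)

d = 4.64 AU = 6.94×10¹¹ m.
L = 3.30 × 3.828×10²⁶ = 1.26×10²⁷ W.
Flux: S = L/(4πd²) = 1.26×10²⁷/(4π×(6.94×10¹¹)²) = 209 W m⁻².
Energy balance: absorbed = emitted ⇒ πR²·S(1−A) = 4πR²·σT_eq⁴, so T_eq⁴ = S(1−A)/(4σ).
T_eq = [209 × 0.41 / (4 × 5.67×10⁻⁸)]^(1/4) = (3.77×10⁸)^(1/4) = 139 K.

T_eq ≈ 139 K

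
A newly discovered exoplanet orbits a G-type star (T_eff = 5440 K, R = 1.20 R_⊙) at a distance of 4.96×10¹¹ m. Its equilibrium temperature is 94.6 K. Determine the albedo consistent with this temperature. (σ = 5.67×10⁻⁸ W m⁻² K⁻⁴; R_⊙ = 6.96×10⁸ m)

A ≈ 0.87

R_⋆ = 1.20 × 6.96×10⁸ = 8.35×10⁸ m.
L = 4πR_⋆²σT_⋆⁴ = 4π(8.35×10⁸)² × 5.67×10⁻⁸ × (5440)⁴ = 4.35×10²⁶ W.
S = L/(4πd²) = 141 W m⁻².
From T_eq⁴ = S(1−A)/(4σ): 1−A = 4σT_eq⁴/S.
1−A = 4 × 5.67×10⁻⁸ × (94.6)⁴ / 141 = 0.129.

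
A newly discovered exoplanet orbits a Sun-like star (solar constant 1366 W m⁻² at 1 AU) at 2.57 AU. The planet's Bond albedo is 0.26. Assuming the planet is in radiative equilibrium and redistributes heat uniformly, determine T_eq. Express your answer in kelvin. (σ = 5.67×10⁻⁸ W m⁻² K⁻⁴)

T_eq ≈ 161 K

Flux at 2.57 AU: S = 1366/2.57² = 207 W m⁻².
Energy balance: absorbed = emitted ⇒ πR²·S(1−A) = 4πR²·σT_eq⁴, so T_eq⁴ = S(1−A)/(4σ).
T_eq = [207 × 0.74 / (4 × 5.67×10⁻⁸)]^(1/4) = (6.75×10⁸)^(1/4) = 161 K.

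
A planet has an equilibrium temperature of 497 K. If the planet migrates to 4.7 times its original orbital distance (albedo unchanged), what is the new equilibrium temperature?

T_eq ≈ 229 K

T_eq ∝ L^(1/4) · d^(−1/2).
T′ = 497 / 4.7^(1/2) = 229 K.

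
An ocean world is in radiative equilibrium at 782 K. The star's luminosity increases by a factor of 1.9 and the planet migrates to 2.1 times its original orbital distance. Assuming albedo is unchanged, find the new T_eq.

T_eq ∝ L^(1/4) · d^(−1/2).
T′ = 782 × 1.9^(1/4) / 2.1^(1/2) = 634 K.

T_eq ≈ 634 K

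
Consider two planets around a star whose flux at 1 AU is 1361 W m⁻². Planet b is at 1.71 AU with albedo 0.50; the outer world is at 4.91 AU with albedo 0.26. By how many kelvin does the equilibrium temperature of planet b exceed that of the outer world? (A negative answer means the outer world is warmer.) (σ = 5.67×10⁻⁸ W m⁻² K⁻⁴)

ΔT ≈ 62.5 K

T_eq = [S₀(1−A)/(4σd²)]^(1/4), so T ∝ (1−A)^(1/4) / √d.
T₁ = [1361×0.50/(4×5.67×10⁻⁸×1.71²)]^(1/4) = 178.98 K.
T₂ = [1361×0.74/(4×5.67×10⁻⁸×4.91²)]^(1/4) = 116.50 K.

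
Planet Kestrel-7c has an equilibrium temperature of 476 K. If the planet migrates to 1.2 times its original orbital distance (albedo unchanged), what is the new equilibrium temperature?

T_eq ∝ L^(1/4) · d^(−1/2).
T′ = 476 / 1.2^(1/2) = 435 K.

T_eq ≈ 435 K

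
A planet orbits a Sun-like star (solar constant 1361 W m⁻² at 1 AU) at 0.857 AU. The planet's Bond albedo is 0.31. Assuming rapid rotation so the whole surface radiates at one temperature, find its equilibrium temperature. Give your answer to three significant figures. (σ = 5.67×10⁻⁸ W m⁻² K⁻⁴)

T_eq ≈ 274 K

Flux at 0.857 AU: S = 1361/0.857² = 1850 W m⁻².
Energy balance: absorbed = emitted ⇒ πR²·S(1−A) = 4πR²·σT_eq⁴, so T_eq⁴ = S(1−A)/(4σ).
T_eq = [1850 × 0.69 / (4 × 5.67×10⁻⁸)]^(1/4) = (5.64×10⁹)^(1/4) = 274 K.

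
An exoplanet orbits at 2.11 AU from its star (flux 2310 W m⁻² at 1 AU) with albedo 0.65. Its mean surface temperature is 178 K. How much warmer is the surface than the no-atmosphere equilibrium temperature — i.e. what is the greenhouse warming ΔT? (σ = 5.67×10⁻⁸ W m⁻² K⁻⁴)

ΔT ≈ 9.8 K

S = 2310/2.11² = 518.9 W m⁻².
T_eq = [S(1−A)/(4σ)]^(1/4) = [518.9×0.35/(4×5.67×10⁻⁸)]^(1/4) = 168.2 K.
ΔT = T_surf − T_eq = 178 − 168.2.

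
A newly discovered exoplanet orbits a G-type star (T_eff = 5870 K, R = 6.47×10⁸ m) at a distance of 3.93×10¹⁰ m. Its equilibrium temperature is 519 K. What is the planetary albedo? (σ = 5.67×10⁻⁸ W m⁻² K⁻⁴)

A ≈ 0.10

L = 4πR_⋆²σT_⋆⁴ = 4π(6.47×10⁸)² × 5.67×10⁻⁸ × (5870)⁴ = 3.54×10²⁶ W.
S = L/(4πd²) = 1.82×10⁴ W m⁻².
From T_eq⁴ = S(1−A)/(4σ): 1−A = 4σT_eq⁴/S.
1−A = 4 × 5.67×10⁻⁸ × (519)⁴ / 1.82×10⁴ = 0.902.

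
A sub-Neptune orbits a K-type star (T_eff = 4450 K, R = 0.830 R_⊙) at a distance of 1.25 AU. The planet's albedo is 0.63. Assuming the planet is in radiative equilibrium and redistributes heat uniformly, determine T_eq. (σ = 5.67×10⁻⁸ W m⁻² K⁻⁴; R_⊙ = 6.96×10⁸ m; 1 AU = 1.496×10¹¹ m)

R_⋆ = 0.830 × 6.96×10⁸ = 5.78×10⁸ m.
d = 1.25 AU = 1.87×10¹¹ m.
L = 4πR_⋆²σT_⋆⁴ = 4π(5.78×10⁸)² × 5.67×10⁻⁸ × (4450)⁴ = 9.32×10²⁵ W.
S = L/(4πd²) = 212 W m⁻².
Energy balance: absorbed = emitted ⇒ πR²·S(1−A) = 4πR²·σT_eq⁴, so T_eq⁴ = S(1−A)/(4σ).
T_eq = [212 × 0.37 / (4 × 5.67×10⁻⁸)]^(1/4) = (3.46×10⁸)^(1/4) = 136 K.

T_eq ≈ 136 K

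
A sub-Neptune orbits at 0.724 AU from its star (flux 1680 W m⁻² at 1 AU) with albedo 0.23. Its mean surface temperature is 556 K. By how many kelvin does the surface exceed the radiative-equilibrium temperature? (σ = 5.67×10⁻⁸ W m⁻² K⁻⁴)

ΔT ≈ 233.0 K

S = 1680/0.724² = 3205 W m⁻².
T_eq = [S(1−A)/(4σ)]^(1/4) = [3205×0.77/(4×5.67×10⁻⁸)]^(1/4) = 323.0 K.
ΔT = T_surf − T_eq = 556 − 323.0.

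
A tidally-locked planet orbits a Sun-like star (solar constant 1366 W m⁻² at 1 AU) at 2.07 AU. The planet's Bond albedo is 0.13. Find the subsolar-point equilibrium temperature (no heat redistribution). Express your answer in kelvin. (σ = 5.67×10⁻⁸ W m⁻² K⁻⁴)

T_ss ≈ 264 K

Flux at 2.07 AU: S = 1366/2.07² = 319 W m⁻².
At the subsolar point the surface absorbs S(1−A) and emits σT⁴ per unit area — no factor of 4, since only the local patch is in balance.
T = [319 × 0.87 / 5.67×10⁻⁸]^(1/4) = (4.89×10⁹)^(1/4) = 264 K.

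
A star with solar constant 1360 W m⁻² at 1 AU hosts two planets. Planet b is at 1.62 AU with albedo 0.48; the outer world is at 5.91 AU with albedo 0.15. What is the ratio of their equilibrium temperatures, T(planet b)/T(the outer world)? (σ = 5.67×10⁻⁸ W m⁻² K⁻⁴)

T_eq = [S₀(1−A)/(4σd²)]^(1/4), so T ∝ (1−A)^(1/4) / √d.
T₁ = [1360×0.52/(4×5.67×10⁻⁸×1.62²)]^(1/4) = 185.66 K.
T₂ = [1360×0.85/(4×5.67×10⁻⁸×5.91²)]^(1/4) = 109.91 K.

T₁/T₂ ≈ 1.689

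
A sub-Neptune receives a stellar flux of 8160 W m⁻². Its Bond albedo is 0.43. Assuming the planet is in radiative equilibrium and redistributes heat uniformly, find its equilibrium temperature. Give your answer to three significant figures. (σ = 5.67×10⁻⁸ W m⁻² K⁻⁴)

T_eq ≈ 378 K

Energy balance: absorbed = emitted ⇒ πR²·S(1−A) = 4πR²·σT_eq⁴, so T_eq⁴ = S(1−A)/(4σ).
T_eq = [8160 × 0.57 / (4 × 5.67×10⁻⁸)]^(1/4) = (2.05×10¹⁰)^(1/4) = 378 K.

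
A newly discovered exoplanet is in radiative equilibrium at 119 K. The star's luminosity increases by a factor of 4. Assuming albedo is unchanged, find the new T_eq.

T_eq ∝ L^(1/4) · d^(−1/2).
T′ = 119 × 4^(1/4) = 168 K.

T_eq ≈ 168 K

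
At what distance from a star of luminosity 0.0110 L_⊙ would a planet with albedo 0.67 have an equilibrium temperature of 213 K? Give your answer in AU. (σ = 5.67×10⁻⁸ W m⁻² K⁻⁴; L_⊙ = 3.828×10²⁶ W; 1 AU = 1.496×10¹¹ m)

L = 0.0110 × 3.828×10²⁶ = 4.21×10²⁴ W.
From T_eq⁴ = L(1−A)/(16πσd²): d = √[L(1−A)/(16πσT_eq⁴)].
d = √[4.21×10²⁴ × 0.33 / (16π × 5.67×10⁻⁸ × (213)⁴)] = 1.54×10¹⁰ m = 0.103 AU.

d ≈ 0.103 AU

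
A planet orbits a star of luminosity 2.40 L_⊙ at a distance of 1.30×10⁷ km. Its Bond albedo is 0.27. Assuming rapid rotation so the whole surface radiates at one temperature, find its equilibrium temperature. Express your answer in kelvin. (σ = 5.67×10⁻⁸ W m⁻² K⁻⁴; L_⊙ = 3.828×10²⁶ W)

d = 1.30×10⁷ km = 1.30×10¹⁰ m.
L = 2.40 × 3.828×10²⁶ = 9.19×10²⁶ W.
Flux: S = L/(4πd²) = 9.19×10²⁶/(4π×(1.30×10¹⁰)²) = 4.33×10⁵ W m⁻².
Energy balance: absorbed = emitted ⇒ πR²·S(1−A) = 4πR²·σT_eq⁴, so T_eq⁴ = S(1−A)/(4σ).
T_eq = [4.33×10⁵ × 0.73 / (4 × 5.67×10⁻⁸)]^(1/4) = (1.39×10¹²)^(1/4) = 1090 K.

T_eq ≈ 1090 K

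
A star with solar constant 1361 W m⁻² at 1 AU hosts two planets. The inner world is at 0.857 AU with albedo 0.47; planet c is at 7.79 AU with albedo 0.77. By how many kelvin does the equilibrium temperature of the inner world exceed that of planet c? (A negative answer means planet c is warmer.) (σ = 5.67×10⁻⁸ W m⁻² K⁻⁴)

ΔT ≈ 187.5 K

T_eq = [S₀(1−A)/(4σd²)]^(1/4), so T ∝ (1−A)^(1/4) / √d.
T₁ = [1361×0.53/(4×5.67×10⁻⁸×0.857²)]^(1/4) = 256.53 K.
T₂ = [1361×0.23/(4×5.67×10⁻⁸×7.79²)]^(1/4) = 69.06 K.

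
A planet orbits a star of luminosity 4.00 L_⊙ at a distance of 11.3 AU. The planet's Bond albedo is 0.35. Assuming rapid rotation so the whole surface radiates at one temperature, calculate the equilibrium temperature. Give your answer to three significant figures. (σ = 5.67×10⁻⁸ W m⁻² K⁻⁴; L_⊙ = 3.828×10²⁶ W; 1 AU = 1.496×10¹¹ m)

d = 11.3 AU = 1.69×10¹² m.
L = 4.00 × 3.828×10²⁶ = 1.53×10²⁷ W.
Flux: S = L/(4πd²) = 1.53×10²⁷/(4π×(1.69×10¹²)²) = 42.6 W m⁻².
Energy balance: absorbed = emitted ⇒ πR²·S(1−A) = 4πR²·σT_eq⁴, so T_eq⁴ = S(1−A)/(4σ).
T_eq = [42.6 × 0.65 / (4 × 5.67×10⁻⁸)]^(1/4) = (1.22×10⁸)^(1/4) = 105 K.

T_eq ≈ 105 K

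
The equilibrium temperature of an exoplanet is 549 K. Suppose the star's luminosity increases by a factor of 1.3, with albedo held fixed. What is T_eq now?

T_eq ≈ 586 K

T_eq ∝ L^(1/4) · d^(−1/2).
T′ = 549 × 1.3^(1/4) = 586 K.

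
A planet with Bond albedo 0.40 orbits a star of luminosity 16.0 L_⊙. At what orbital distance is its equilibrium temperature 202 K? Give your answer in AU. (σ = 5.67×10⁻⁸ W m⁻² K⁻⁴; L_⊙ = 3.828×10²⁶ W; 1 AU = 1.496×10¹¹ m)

d ≈ 5.88 AU

L = 16.0 × 3.828×10²⁶ = 6.12×10²⁷ W.
From T_eq⁴ = L(1−A)/(16πσd²): d = √[L(1−A)/(16πσT_eq⁴)].
d = √[6.12×10²⁷ × 0.60 / (16π × 5.67×10⁻⁸ × (202)⁴)] = 8.80×10¹¹ m = 5.88 AU.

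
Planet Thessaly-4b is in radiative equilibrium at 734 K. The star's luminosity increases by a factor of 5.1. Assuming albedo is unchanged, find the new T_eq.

T_eq ≈ 1100 K

T_eq ∝ L^(1/4) · d^(−1/2).
T′ = 734 × 5.1^(1/4) = 1100 K.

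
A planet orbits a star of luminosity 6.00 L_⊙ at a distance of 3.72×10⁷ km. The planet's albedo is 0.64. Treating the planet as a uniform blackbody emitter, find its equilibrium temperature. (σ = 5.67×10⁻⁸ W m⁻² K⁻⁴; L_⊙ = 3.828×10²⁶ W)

d = 3.72×10⁷ km = 3.72×10¹⁰ m.
L = 6.00 × 3.828×10²⁶ = 2.30×10²⁷ W.
Flux: S = L/(4πd²) = 2.30×10²⁷/(4π×(3.72×10¹⁰)²) = 1.32×10⁵ W m⁻².
Energy balance: absorbed = emitted ⇒ πR²·S(1−A) = 4πR²·σT_eq⁴, so T_eq⁴ = S(1−A)/(4σ).
T_eq = [1.32×10⁵ × 0.36 / (4 × 5.67×10⁻⁸)]^(1/4) = (2.10×10¹¹)^(1/4) = 677 K.

T_eq ≈ 677 K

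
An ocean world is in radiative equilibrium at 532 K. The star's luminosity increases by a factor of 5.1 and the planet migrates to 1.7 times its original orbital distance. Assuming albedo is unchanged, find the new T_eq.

T_eq ≈ 613 K

T_eq ∝ L^(1/4) · d^(−1/2).
T′ = 532 × 5.1^(1/4) / 1.7^(1/2) = 613 K.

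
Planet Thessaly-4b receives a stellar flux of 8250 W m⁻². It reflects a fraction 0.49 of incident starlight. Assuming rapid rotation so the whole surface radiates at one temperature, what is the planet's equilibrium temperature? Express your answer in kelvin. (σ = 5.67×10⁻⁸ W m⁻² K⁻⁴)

T_eq ≈ 369 K

Energy balance: absorbed = emitted ⇒ πR²·S(1−A) = 4πR²·σT_eq⁴, so T_eq⁴ = S(1−A)/(4σ).
T_eq = [8250 × 0.51 / (4 × 5.67×10⁻⁸)]^(1/4) = (1.86×10¹⁰)^(1/4) = 369 K.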